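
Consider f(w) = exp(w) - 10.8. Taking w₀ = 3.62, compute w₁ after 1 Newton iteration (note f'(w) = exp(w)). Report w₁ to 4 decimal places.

w_0 = 3.620000: f = 26.537568, f' = 37.337568 → w_1 = 3.620000 - (26.537568)/(37.337568) = 2.909253

2.9093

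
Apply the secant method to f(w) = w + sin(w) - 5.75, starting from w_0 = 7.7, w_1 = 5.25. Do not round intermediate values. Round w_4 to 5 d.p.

f(w_0) = 2.938168, f(w_1) = -1.358934
w_2 = 5.250000 - (-1.358934)·(5.250000 - 7.700000)/(-1.358934 - (2.938168)) = 6.024799; f(w_2) = 0.019278
w_3 = 6.024799 - (0.019278)·(6.024799 - 5.250000)/(0.019278 - (-1.358934)) = 6.013961; f(w_3) = -0.002022
w_4 = 6.013961 - (-0.002022)·(6.013961 - 6.024799)/(-0.002022 - (0.019278)) = 6.014990; f(w_4) = -0.000001

6.01499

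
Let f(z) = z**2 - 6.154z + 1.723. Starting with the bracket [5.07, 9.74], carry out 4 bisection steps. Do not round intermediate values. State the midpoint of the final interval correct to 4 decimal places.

f(5.070000) = -3.772880, f(9.740000) = 36.650640 (opposite signs)
step 1: m = 7.405000, f(m) = 10.986655 > 0 → root in [5.070000, 7.405000]
step 2: m = 6.237500, f(m) = 2.243831 > 0 → root in [5.070000, 6.237500]
step 3: m = 5.653750, f(m) = -1.105288 < 0 → root in [5.653750, 6.237500]
step 4: m = 5.945625, f(m) = 0.484080 > 0 → root in [5.653750, 5.945625]
Midpoint of [5.653750, 5.945625] = 5.799688

5.7997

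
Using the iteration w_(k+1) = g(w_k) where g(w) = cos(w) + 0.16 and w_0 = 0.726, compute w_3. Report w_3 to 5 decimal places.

w_1 = g(0.726000) = 0.907836
w_2 = g(0.907836) = 0.775453
w_3 = g(0.775453) = 0.874104

0.87410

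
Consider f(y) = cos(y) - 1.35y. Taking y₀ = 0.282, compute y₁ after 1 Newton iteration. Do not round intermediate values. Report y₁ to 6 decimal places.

0.638082

f'(y) = -sin(y) - 1.35
y_0 = 0.282000: f = 0.579801, f' = -1.628277 → y_1 = 0.282000 - (0.579801)/(-1.628277) = 0.638082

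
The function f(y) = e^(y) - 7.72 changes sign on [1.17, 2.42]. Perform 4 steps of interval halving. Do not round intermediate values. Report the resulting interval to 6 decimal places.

[2.029375, 2.107500]

f(1.170000) = -4.498007, f(2.420000) = 3.525859 (opposite signs)
step 1: m = 1.795000, f(m) = -1.700525 < 0 → root in [1.795000, 2.420000]
step 2: m = 2.107500, f(m) = 0.507646 > 0 → root in [1.795000, 2.107500]
step 3: m = 1.951250, f(m) = -0.682521 < 0 → root in [1.951250, 2.107500]
step 4: m = 2.029375, f(m) = -0.110671 < 0 → root in [2.029375, 2.107500]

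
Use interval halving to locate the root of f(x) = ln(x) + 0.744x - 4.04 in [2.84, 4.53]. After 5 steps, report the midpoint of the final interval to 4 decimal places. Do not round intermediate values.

3.6586

f(2.840000) = -0.883236, f(4.530000) = 0.841042 (opposite signs)
step 1: m = 3.685000, f(m) = 0.005911 > 0 → root in [2.840000, 3.685000]
step 2: m = 3.262500, f(m) = -0.430206 < 0 → root in [3.262500, 3.685000]
step 3: m = 3.473750, f(m) = -0.210295 < 0 → root in [3.473750, 3.685000]
step 4: m = 3.579375, f(m) = -0.101757 < 0 → root in [3.579375, 3.685000]
step 5: m = 3.632187, f(m) = -0.047817 < 0 → root in [3.632187, 3.685000]
Midpoint of [3.632187, 3.685000] = 3.658594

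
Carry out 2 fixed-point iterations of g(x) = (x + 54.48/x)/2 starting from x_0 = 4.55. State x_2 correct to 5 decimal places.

x_1 = g(4.550000) = 8.261813
x_2 = g(8.261813) = 7.428004

7.42800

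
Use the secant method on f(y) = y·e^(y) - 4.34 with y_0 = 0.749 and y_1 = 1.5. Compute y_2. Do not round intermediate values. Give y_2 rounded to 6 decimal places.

1.151788

f(y_0) = -2.755952, f(y_1) = 2.382534
y_2 = 1.500000 - (2.382534)·(1.500000 - 0.749000)/(2.382534 - (-2.755952)) = 1.151788; f(y_2) = -0.695922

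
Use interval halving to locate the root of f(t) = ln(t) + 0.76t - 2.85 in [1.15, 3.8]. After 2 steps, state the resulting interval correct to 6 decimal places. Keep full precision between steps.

[2.475000, 3.137500]

f(1.150000) = -1.836238, f(3.800000) = 1.373001 (opposite signs)
step 1: m = 2.475000, f(m) = -0.062760 < 0 → root in [2.475000, 3.800000]
step 2: m = 3.137500, f(m) = 0.677926 > 0 → root in [2.475000, 3.137500]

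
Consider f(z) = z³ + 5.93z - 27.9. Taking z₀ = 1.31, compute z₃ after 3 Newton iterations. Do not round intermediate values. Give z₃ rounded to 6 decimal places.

f'(z) = 3z² + 5.93
z_0 = 1.310000: f = -17.883609, f' = 11.078300 → z_1 = 1.310000 - (-17.883609)/(11.078300) = 2.924292
z_1 = 2.924292: f = 14.448081, f' = 31.584448 → z_2 = 2.924292 - (14.448081)/(31.584448) = 2.466849
z_2 = 2.466849: f = 1.740037, f' = 24.186031 → z_3 = 2.466849 - (1.740037)/(24.186031) = 2.394905

2.394905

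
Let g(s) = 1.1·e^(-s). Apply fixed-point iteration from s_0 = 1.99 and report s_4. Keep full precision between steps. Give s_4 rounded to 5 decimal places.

s_1 = g(1.990000) = 0.150365
s_2 = g(0.150365) = 0.946433
s_3 = g(0.946433) = 0.426935
s_4 = g(0.426935) = 0.717756

0.71776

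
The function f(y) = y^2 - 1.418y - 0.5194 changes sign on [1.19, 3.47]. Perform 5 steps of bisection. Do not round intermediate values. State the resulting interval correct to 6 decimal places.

f(1.190000) = -0.790720, f(3.470000) = 6.601040 (opposite signs)
step 1: m = 2.330000, f(m) = 1.605560 > 0 → root in [1.190000, 2.330000]
step 2: m = 1.760000, f(m) = 0.082520 > 0 → root in [1.190000, 1.760000]
step 3: m = 1.475000, f(m) = -0.435325 < 0 → root in [1.475000, 1.760000]
step 4: m = 1.617500, f(m) = -0.196709 < 0 → root in [1.617500, 1.760000]
step 5: m = 1.688750, f(m) = -0.062171 < 0 → root in [1.688750, 1.760000]

[1.688750, 1.760000]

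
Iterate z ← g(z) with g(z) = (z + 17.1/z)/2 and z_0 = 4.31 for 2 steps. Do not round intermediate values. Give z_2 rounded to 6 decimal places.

z_1 = g(4.310000) = 4.138759
z_2 = g(4.138759) = 4.135216

4.135216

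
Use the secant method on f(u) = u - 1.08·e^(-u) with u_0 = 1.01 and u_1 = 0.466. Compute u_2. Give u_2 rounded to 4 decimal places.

0.6050

Secant update: u_(k+1) = u_k − f(u_k)·(u_k − u_(k-1))/(f(u_k) − f(u_(k-1))).
f(u_0) = 0.616644, f(u_1) = -0.211708
u_2 = 0.466000 - (-0.211708)·(0.466000 - 1.010000)/(-0.211708 - (0.616644)) = 0.605034; f(u_2) = 0.015294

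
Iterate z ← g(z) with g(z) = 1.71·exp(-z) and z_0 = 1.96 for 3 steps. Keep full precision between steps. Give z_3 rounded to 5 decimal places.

z_1 = g(1.960000) = 0.240868
z_2 = g(0.240868) = 1.343967
z_3 = g(1.343967) = 0.445983

0.44598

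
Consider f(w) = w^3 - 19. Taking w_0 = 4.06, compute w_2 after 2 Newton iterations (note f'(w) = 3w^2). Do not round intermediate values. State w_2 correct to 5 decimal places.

2.72352

Newton update: w ← w − f(w)/f'(w).
w_0 = 4.060000: f = 47.923416, f' = 49.450800 → w_1 = 4.060000 - (47.923416)/(49.450800) = 3.090887
w_1 = 3.090887: f = 10.529042, f' = 28.660746 → w_2 = 3.090887 - (10.529042)/(28.660746) = 2.723519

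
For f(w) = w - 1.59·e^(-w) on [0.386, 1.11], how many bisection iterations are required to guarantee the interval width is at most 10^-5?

Initial width b − a = 1.11 − 0.386 = 0.724000.
After n steps the width is (b−a)/2^n; need (b−a)/2^n ≤ 10^-5.
So n ≥ log₂(0.724000/10^-5) = log₂(72400.0000) ≈ 16.1437.
Hence n = 17.

17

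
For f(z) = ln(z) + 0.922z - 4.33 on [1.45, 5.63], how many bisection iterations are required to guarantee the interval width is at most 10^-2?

Initial width b − a = 5.63 − 1.45 = 4.180000.
After n steps the width is (b−a)/2^n; need (b−a)/2^n ≤ 10^-2.
So n ≥ log₂(4.180000/10^-2) = log₂(418.0000) ≈ 8.7074.
Hence n = 9.

9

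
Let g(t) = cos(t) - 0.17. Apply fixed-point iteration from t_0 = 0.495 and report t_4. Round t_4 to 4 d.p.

t_1 = g(0.495000) = 0.709969
t_2 = g(0.709969) = 0.588382
t_3 = g(0.588382) = 0.661840
t_4 = g(0.661840) = 0.618863

0.6189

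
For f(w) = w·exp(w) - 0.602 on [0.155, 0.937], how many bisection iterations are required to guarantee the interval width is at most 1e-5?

17

Initial width b − a = 0.937 − 0.155 = 0.782000.
After n steps the width is (b−a)/2^n; need (b−a)/2^n ≤ 1e-5.
So n ≥ log₂(0.782000/1e-5) = log₂(78200.0000) ≈ 16.2549.
Hence n = 17.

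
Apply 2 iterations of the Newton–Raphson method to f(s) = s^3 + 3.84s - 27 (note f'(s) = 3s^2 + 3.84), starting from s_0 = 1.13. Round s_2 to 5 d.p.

2.94220

Newton update: s ← s − f(s)/f'(s).
s_0 = 1.130000: f = -21.217903, f' = 7.670700 → s_1 = 1.130000 - (-21.217903)/(7.670700) = 3.896097
s_1 = 3.896097: f = 47.102114, f' = 49.378724 → s_2 = 3.896097 - (47.102114)/(49.378724) = 2.942202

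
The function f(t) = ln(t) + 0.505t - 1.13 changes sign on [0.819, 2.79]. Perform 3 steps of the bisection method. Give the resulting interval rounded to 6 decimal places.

[1.311750, 1.558125]

f(0.819000) = -0.916076, f(2.790000) = 1.304992 (opposite signs)
step 1: m = 1.804500, f(m) = 0.371556 > 0 → root in [0.819000, 1.804500]
step 2: m = 1.311750, f(m) = -0.196204 < 0 → root in [1.311750, 1.804500]
step 3: m = 1.558125, f(m) = 0.100336 > 0 → root in [1.311750, 1.558125]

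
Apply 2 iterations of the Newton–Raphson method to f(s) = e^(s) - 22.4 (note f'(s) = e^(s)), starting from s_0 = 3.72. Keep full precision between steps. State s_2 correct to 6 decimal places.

s_0 = 3.720000: f = 18.864394, f' = 41.264394 → s_1 = 3.720000 - (18.864394)/(41.264394) = 3.262841
s_1 = 3.262841: f = 3.723646, f' = 26.123646 → s_2 = 3.262841 - (3.723646)/(26.123646) = 3.120302

3.120302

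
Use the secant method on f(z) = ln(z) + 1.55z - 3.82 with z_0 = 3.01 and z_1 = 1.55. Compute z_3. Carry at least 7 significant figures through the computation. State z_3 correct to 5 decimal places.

2.01392

f(z_0) = 1.947440, f(z_1) = -0.979245
z_2 = 1.550000 - (-0.979245)·(1.550000 - 3.010000)/(-0.979245 - (1.947440)) = 2.038504; f(z_2) = 0.051898
z_3 = 2.038504 - (0.051898)·(2.038504 - 1.550000)/(0.051898 - (-0.979245)) = 2.013918; f(z_3) = 0.001654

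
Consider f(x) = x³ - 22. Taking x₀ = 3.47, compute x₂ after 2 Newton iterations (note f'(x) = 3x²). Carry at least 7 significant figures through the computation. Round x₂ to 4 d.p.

x_0 = 3.470000: f = 19.781923, f' = 36.122700 → x_1 = 3.470000 - (19.781923)/(36.122700) = 2.922369
x_1 = 2.922369: f = 2.957725, f' = 25.620716 → x_2 = 2.922369 - (2.957725)/(25.620716) = 2.806926

2.8069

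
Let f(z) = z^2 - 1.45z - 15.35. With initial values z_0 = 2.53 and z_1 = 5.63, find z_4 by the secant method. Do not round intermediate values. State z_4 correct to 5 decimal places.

4.71068

f(z_0) = -12.617600, f(z_1) = 8.183400
z_2 = 5.630000 - (8.183400)·(5.630000 - 2.530000)/(8.183400 - (-12.617600)) = 4.410417; f(z_2) = -2.293324
z_3 = 4.410417 - (-2.293324)·(4.410417 - 5.630000)/(-2.293324 - (8.183400)) = 4.677380; f(z_3) = -0.254314
z_4 = 4.677380 - (-0.254314)·(4.677380 - 4.410417)/(-0.254314 - (-2.293324)) = 4.710677; f(z_4) = 0.009998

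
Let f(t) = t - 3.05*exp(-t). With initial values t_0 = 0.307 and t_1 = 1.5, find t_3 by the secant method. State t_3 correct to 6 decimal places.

f(t_0) = -1.936734, f(t_1) = 0.819453
t_2 = 1.500000 - (0.819453)·(1.500000 - 0.307000)/(0.819453 - (-1.936734)) = 1.145304; f(t_2) = 0.175017
t_3 = 1.145304 - (0.175017)·(1.145304 - 1.500000)/(0.175017 - (0.819453)) = 1.048976; f(t_3) = -0.019428

1.048976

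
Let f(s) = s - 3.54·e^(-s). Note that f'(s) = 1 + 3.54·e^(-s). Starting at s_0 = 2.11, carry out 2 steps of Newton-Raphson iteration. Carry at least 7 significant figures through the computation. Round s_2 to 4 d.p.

1.1252

s_0 = 2.110000: f = 1.680818, f' = 1.429182 → s_1 = 2.110000 - (1.680818)/(1.429182) = 0.933931
s_1 = 0.933931: f = -0.457310, f' = 2.391241 → s_2 = 0.933931 - (-0.457310)/(2.391241) = 1.125175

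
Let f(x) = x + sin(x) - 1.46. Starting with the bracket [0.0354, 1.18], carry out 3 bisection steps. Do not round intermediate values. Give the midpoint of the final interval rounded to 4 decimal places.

0.8223

f(0.035400) = -1.389207, f(1.180000) = 0.644606 (opposite signs)
step 1: m = 0.607700, f(m) = -0.281319 < 0 → root in [0.607700, 1.180000]
step 2: m = 0.893850, f(m) = 0.213339 > 0 → root in [0.607700, 0.893850]
step 3: m = 0.750775, f(m) = -0.027019 < 0 → root in [0.750775, 0.893850]
Midpoint of [0.750775, 0.893850] = 0.822313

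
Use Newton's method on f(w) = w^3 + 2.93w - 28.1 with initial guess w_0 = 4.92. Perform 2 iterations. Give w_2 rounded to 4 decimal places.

2.8775

f'(w) = 3w^2 + 2.93
w_0 = 4.920000: f = 105.411088, f' = 75.549200 → w_1 = 4.920000 - (105.411088)/(75.549200) = 3.524736
w_1 = 3.524736: f = 26.017959, f' = 40.201289 → w_2 = 3.524736 - (26.017959)/(40.201289) = 2.877544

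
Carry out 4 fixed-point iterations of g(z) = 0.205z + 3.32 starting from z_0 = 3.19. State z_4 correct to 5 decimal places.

4.17436

z_1 = g(3.190000) = 3.973950
z_2 = g(3.973950) = 4.134660
z_3 = g(4.134660) = 4.167605
z_4 = g(4.167605) = 4.174359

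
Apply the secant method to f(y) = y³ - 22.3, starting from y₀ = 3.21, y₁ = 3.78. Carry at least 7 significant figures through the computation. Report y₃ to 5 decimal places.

2.84237

f(y_0) = 10.776161, f(y_1) = 31.710152
y_2 = 3.780000 - (31.710152)·(3.780000 - 3.210000)/(31.710152 - (10.776161)) = 2.916582; f(y_2) = 2.509758
y_3 = 2.916582 - (2.509758)·(2.916582 - 3.780000)/(2.509758 - (31.710152)) = 2.842372; f(y_3) = 0.663737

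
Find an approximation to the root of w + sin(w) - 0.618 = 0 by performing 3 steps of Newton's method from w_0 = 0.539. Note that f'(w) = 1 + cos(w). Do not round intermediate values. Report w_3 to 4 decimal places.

0.3115

w_0 = 0.539000: f = 0.434278, f' = 1.858222 → w_1 = 0.539000 - (0.434278)/(1.858222) = 0.305294
w_1 = 0.305294: f = -0.012133, f' = 1.953759 → w_2 = 0.305294 - (-0.012133)/(1.953759) = 0.311504
w_2 = 0.311504: f = -0.000006, f' = 1.951874 → w_3 = 0.311504 - (-0.000006)/(1.951874) = 0.311507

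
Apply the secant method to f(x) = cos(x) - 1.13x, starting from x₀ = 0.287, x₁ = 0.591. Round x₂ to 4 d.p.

f(x_0) = 0.634787, f(x_1) = 0.162554
x_2 = 0.591000 - (0.162554)·(0.591000 - 0.287000)/(0.162554 - (0.634787)) = 0.695644; f(x_2) = -0.018437

0.6956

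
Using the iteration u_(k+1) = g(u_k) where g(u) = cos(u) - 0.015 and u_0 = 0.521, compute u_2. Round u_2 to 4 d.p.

0.6432

u_1 = g(0.521000) = 0.852322
u_2 = g(0.852322) = 0.643237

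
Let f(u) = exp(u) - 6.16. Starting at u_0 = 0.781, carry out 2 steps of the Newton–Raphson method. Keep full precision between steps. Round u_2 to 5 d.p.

2.05859

Newton update: u ← u − f(u)/f'(u).
f'(u) = exp(u)
u_0 = 0.781000: f = -3.976345, f' = 2.183655 → u_1 = 0.781000 - (-3.976345)/(2.183655) = 2.601959
u_1 = 2.601959: f = 7.330135, f' = 13.490135 → u_2 = 2.601959 - (7.330135)/(13.490135) = 2.058589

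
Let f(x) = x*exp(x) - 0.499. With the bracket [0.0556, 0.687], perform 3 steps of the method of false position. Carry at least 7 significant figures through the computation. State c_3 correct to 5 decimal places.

0.34559

f(0.055600) = -0.440221, f(0.687000) = 0.866580
step 1: c = 0.268299, f(c) = -0.148135 < 0 → new bracket [0.268299, 0.687000]
step 2: c = 0.329424, f(c) = -0.041046 < 0 → new bracket [0.329424, 0.687000]
step 3: c = 0.345595, f(c) = -0.010734 < 0 → new bracket [0.345595, 0.687000]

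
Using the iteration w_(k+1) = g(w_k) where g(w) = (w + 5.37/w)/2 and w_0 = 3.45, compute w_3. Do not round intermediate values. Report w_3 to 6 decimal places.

w_1 = g(3.450000) = 2.503261
w_2 = g(2.503261) = 2.324231
w_3 = g(2.324231) = 2.317336

2.317336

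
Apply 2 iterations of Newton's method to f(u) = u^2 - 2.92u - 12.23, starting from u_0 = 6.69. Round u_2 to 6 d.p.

5.254602

f'(u) = 2u - 2.92
u_0 = 6.690000: f = 12.991300, f' = 10.460000 → u_1 = 6.690000 - (12.991300)/(10.460000) = 5.448002
u_1 = 5.448002: f = 1.542559, f' = 7.976004 → u_2 = 5.448002 - (1.542559)/(7.976004) = 5.254602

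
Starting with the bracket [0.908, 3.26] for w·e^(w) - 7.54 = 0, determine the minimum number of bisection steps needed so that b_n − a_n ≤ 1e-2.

8

Initial width b − a = 3.26 − 0.908 = 2.352000.
After n steps the width is (b−a)/2^n; need (b−a)/2^n ≤ 1e-2.
So n ≥ log₂(2.352000/1e-2) = log₂(235.2000) ≈ 7.8777.
Hence n = 8.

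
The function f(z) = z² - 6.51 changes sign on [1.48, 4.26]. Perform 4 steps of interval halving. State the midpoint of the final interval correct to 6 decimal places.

2.609375

f(1.480000) = -4.319600, f(4.260000) = 11.637600 (opposite signs)
step 1: m = 2.870000, f(m) = 1.726900 > 0 → root in [1.480000, 2.870000]
step 2: m = 2.175000, f(m) = -1.779375 < 0 → root in [2.175000, 2.870000]
step 3: m = 2.522500, f(m) = -0.146994 < 0 → root in [2.522500, 2.870000]
step 4: m = 2.696250, f(m) = 0.759764 > 0 → root in [2.522500, 2.696250]
Midpoint of [2.522500, 2.696250] = 2.609375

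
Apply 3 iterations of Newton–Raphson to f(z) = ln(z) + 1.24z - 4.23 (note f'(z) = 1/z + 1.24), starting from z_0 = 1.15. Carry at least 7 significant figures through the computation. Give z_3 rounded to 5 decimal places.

2.63112

Newton update: z ← z − f(z)/f'(z).
z_0 = 1.150000: f = -2.664238, f' = 2.109565 → z_1 = 1.150000 - (-2.664238)/(2.109565) = 2.412932
z_1 = 2.412932: f = -0.357121, f' = 1.654434 → z_2 = 2.412932 - (-0.357121)/(1.654434) = 2.628789
z_2 = 2.628789: f = -0.003778, f' = 1.620403 → z_3 = 2.628789 - (-0.003778)/(1.620403) = 2.631121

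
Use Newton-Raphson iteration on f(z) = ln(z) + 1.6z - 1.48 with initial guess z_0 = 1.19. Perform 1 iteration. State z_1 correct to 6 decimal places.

0.944971

f'(z) = 1/z + 1.6
z_0 = 1.190000: f = 0.597953, f' = 2.440336 → z_1 = 1.190000 - (0.597953)/(2.440336) = 0.944971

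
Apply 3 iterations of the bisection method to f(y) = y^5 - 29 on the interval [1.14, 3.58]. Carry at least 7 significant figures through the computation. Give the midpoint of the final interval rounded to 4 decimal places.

1.9025

f(1.140000) = -27.074585, f(3.580000) = 559.051190 (opposite signs)
step 1: m = 2.360000, f(m) = 44.208248 > 0 → root in [1.140000, 2.360000]
step 2: m = 1.750000, f(m) = -12.586914 < 0 → root in [1.750000, 2.360000]
step 3: m = 2.055000, f(m) = 7.648747 > 0 → root in [1.750000, 2.055000]
Midpoint of [1.750000, 2.055000] = 1.902500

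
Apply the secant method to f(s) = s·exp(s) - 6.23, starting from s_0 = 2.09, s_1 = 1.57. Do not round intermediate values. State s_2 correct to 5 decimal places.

f(s_0) = 10.667473, f(s_1) = 1.316438
s_2 = 1.570000 - (1.316438)·(1.570000 - 2.090000)/(1.316438 - (10.667473)) = 1.496794; f(s_2) = 0.456698

1.49679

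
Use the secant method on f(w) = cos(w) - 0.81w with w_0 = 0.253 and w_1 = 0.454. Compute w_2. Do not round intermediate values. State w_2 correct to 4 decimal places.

f(w_0) = 0.763236, f(w_1) = 0.530960
w_2 = 0.454000 - (0.530960)·(0.454000 - 0.253000)/(0.530960 - (0.763236)) = 0.913467; f(w_2) = -0.128903

0.9135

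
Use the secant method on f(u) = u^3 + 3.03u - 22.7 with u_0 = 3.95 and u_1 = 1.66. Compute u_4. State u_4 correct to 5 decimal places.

f(u_0) = 50.898375, f(u_1) = -13.095904
u_2 = 1.660000 - (-13.095904)·(1.660000 - 3.950000)/(-13.095904 - (50.898375)) = 2.128630; f(u_2) = -6.605294
u_3 = 2.128630 - (-6.605294)·(2.128630 - 1.660000)/(-6.605294 - (-13.095904)) = 2.605540; f(u_3) = 2.883370
u_4 = 2.605540 - (2.883370)·(2.605540 - 2.128630)/(2.883370 - (-6.605294)) = 2.460619; f(u_4) = -0.346157

2.46062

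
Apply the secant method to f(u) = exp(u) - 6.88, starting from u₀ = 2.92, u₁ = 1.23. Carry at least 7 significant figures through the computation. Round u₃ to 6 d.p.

f(u_0) = 11.661287, f(u_1) = -3.458770
u_2 = 1.230000 - (-3.458770)·(1.230000 - 2.920000)/(-3.458770 - (11.661287)) = 1.616594; f(u_2) = -1.844092
u_3 = 1.616594 - (-1.844092)·(1.616594 - 1.230000)/(-1.844092 - (-3.458770)) = 2.058115; f(u_3) = 0.951194

2.058115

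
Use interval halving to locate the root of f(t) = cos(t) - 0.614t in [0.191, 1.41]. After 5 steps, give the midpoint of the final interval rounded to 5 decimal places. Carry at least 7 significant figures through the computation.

f(0.191000) = 0.864541, f(1.410000) = -0.705636 (opposite signs)
step 1: m = 0.800500, f(m) = 0.204841 > 0 → root in [0.800500, 1.410000]
step 2: m = 1.105250, f(m) = -0.229712 < 0 → root in [0.800500, 1.105250]
step 3: m = 0.952875, f(m) = -0.005723 < 0 → root in [0.800500, 0.952875]
step 4: m = 0.876687, f(m) = 0.101415 > 0 → root in [0.876687, 0.952875]
step 5: m = 0.914781, f(m) = 0.048288 > 0 → root in [0.914781, 0.952875]
Midpoint of [0.914781, 0.952875] = 0.933828

0.93383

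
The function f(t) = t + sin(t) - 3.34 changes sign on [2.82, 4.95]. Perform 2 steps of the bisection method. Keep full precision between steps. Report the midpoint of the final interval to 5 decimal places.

4.15125

f(2.820000) = -0.203922, f(4.950000) = 0.638097 (opposite signs)
step 1: m = 3.885000, f(m) = -0.131800 < 0 → root in [3.885000, 4.950000]
step 2: m = 4.417500, f(m) = 0.120666 > 0 → root in [3.885000, 4.417500]
Midpoint of [3.885000, 4.417500] = 4.151250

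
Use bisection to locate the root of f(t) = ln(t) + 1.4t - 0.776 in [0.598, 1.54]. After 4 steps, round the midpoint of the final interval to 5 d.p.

f(0.598000) = -0.452965, f(1.540000) = 1.811782 (opposite signs)
step 1: m = 1.069000, f(m) = 0.787324 > 0 → root in [0.598000, 1.069000]
step 2: m = 0.833500, f(m) = 0.208778 > 0 → root in [0.598000, 0.833500]
step 3: m = 0.715750, f(m) = -0.108374 < 0 → root in [0.715750, 0.833500]
step 4: m = 0.774625, f(m) = 0.053099 > 0 → root in [0.715750, 0.774625]
Midpoint of [0.715750, 0.774625] = 0.745187

0.74519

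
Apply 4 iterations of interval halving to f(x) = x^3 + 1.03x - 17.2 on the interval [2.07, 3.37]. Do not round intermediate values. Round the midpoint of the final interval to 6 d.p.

f(2.070000) = -6.198157, f(3.370000) = 24.543853 (opposite signs)
step 1: m = 2.720000, f(m) = 5.725248 > 0 → root in [2.070000, 2.720000]
step 2: m = 2.395000, f(m) = -0.995370 < 0 → root in [2.395000, 2.720000]
step 3: m = 2.557500, f(m) = 2.162337 > 0 → root in [2.395000, 2.557500]
step 4: m = 2.476250, f(m) = 0.534442 > 0 → root in [2.395000, 2.476250]
Midpoint of [2.395000, 2.476250] = 2.435625

2.435625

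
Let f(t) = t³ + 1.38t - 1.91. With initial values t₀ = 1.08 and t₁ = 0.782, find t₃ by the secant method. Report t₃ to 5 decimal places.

0.88484

Secant update: t_(k+1) = t_k − f(t_k)·(t_k − t_(k-1))/(f(t_k) − f(t_(k-1))).
f(t_0) = 0.840112, f(t_1) = -0.352628
t_2 = 0.782000 - (-0.352628)·(0.782000 - 1.080000)/(-0.352628 - (0.840112)) = 0.870102; f(t_2) = -0.050523
t_3 = 0.870102 - (-0.050523)·(0.870102 - 0.782000)/(-0.050523 - (-0.352628)) = 0.884836; f(t_3) = 0.003844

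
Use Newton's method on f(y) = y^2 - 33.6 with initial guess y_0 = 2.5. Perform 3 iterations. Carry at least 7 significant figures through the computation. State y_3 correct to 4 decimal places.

f'(y) = 2y
y_0 = 2.500000: f = -27.350000, f' = 5.000000 → y_1 = 2.500000 - (-27.350000)/(5.000000) = 7.970000
y_1 = 7.970000: f = 29.920900, f' = 15.940000 → y_2 = 7.970000 - (29.920900)/(15.940000) = 6.092905
y_2 = 6.092905: f = 3.523487, f' = 12.185809 → y_3 = 6.092905 - (3.523487)/(12.185809) = 5.803758

5.8038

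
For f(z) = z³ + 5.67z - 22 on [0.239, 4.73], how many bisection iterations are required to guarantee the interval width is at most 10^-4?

Initial width b − a = 4.73 − 0.239 = 4.491000.
After n steps the width is (b−a)/2^n; need (b−a)/2^n ≤ 10^-4.
So n ≥ log₂(4.491000/10^-4) = log₂(44910.0000) ≈ 15.4547.
Hence n = 16.

16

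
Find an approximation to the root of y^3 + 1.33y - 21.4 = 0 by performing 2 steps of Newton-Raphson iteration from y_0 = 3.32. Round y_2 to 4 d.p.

f'(y) = 3y^2 + 1.33
y_0 = 3.320000: f = 19.609968, f' = 34.397200 → y_1 = 3.320000 - (19.609968)/(34.397200) = 2.749896
y_1 = 2.749896: f = 3.051887, f' = 24.015790 → y_2 = 2.749896 - (3.051887)/(24.015790) = 2.622818

2.6228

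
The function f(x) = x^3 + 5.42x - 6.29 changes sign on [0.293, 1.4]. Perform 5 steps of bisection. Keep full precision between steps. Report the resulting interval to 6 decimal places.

[0.950281, 0.984875]

f(0.293000) = -4.676786, f(1.400000) = 4.042000 (opposite signs)
step 1: m = 0.846500, f(m) = -1.095400 < 0 → root in [0.846500, 1.400000]
step 2: m = 1.123250, f(m) = 1.215209 > 0 → root in [0.846500, 1.123250]
step 3: m = 0.984875, f(m) = 0.003330 > 0 → root in [0.846500, 0.984875]
step 4: m = 0.915687, f(m) = -0.559185 < 0 → root in [0.915687, 0.984875]
step 5: m = 0.950281, f(m) = -0.281339 < 0 → root in [0.950281, 0.984875]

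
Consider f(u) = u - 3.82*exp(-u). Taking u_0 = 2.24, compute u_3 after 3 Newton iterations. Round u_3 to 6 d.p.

f'(u) = 1 + 3.82*exp(-u)
u_0 = 2.240000: f = 1.833329, f' = 1.406671 → u_1 = 2.240000 - (1.833329)/(1.406671) = 0.936690
u_1 = 0.936690: f = -0.560455, f' = 2.497145 → u_2 = 0.936690 - (-0.560455)/(2.497145) = 1.161129
u_2 = 1.161129: f = -0.035038, f' = 2.196166 → u_3 = 1.161129 - (-0.035038)/(2.196166) = 1.177083

1.177083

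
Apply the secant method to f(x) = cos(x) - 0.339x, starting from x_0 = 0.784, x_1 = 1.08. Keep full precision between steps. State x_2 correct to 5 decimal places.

f(x_0) = 0.442319, f(x_1) = 0.105208
x_2 = 1.080000 - (0.105208)·(1.080000 - 0.784000)/(0.105208 - (0.442319)) = 1.172378; f(x_2) = -0.009475

1.17238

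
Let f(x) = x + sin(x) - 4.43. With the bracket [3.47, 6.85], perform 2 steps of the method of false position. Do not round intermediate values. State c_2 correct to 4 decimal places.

5.0489

f(3.470000) = -1.282536, f(6.850000) = 2.956948
step 1: c = 4.492523, f(c) = -0.913403 < 0 → new bracket [4.492523, 6.850000]
step 2: c = 5.048888, f(c) = -0.325028 < 0 → new bracket [5.048888, 6.850000]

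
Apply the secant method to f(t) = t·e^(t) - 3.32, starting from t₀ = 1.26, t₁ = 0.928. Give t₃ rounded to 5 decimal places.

1.10520

f(t_0) = 1.122031, f(t_1) = -0.972675
t_2 = 0.928000 - (-0.972675)·(0.928000 - 1.260000)/(-0.972675 - (1.122031)) = 1.082164; f(t_2) = -0.126471
t_3 = 1.082164 - (-0.126471)·(1.082164 - 0.928000)/(-0.126471 - (-0.972675)) = 1.105205; f(t_3) = 0.017545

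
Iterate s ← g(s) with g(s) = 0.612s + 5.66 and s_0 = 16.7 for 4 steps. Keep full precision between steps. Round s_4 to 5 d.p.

s_1 = g(16.700000) = 15.880400
s_2 = g(15.880400) = 15.378805
s_3 = g(15.378805) = 15.071829
s_4 = g(15.071829) = 14.883959

14.88396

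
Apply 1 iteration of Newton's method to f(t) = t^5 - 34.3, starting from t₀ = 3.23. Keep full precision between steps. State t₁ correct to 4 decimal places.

2.6470

Newton update: t ← t − f(t)/f'(t).
f'(t) = 5t⁴
t_0 = 3.230000: f = 317.270650, f' = 544.227012 → t_1 = 3.230000 - (317.270650)/(544.227012) = 2.647025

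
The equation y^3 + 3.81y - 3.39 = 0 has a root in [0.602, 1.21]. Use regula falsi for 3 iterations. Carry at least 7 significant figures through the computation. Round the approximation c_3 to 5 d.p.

f(0.602000) = -0.878213, f(1.210000) = 2.991661
step 1: c = 0.739977, f(c) = -0.165502 < 0 → new bracket [0.739977, 1.210000]
step 2: c = 0.764616, f(c) = -0.029790 < 0 → new bracket [0.764616, 1.210000]
step 3: c = 0.769007, f(c) = -0.005313 < 0 → new bracket [0.769007, 1.210000]

0.76901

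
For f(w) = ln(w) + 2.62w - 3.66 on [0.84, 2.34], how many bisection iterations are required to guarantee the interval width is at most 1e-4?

14

Initial width b − a = 2.34 − 0.84 = 1.500000.
After n steps the width is (b−a)/2^n; need (b−a)/2^n ≤ 1e-4.
So n ≥ log₂(1.500000/1e-4) = log₂(15000.0000) ≈ 13.8727.
Hence n = 14.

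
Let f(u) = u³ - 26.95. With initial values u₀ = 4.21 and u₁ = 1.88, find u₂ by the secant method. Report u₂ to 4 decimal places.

Secant update: u_(k+1) = u_k − f(u_k)·(u_k − u_(k-1))/(f(u_k) − f(u_(k-1))).
f(u_0) = 47.668461, f(u_1) = -20.305328
u_2 = 1.880000 - (-20.305328)·(1.880000 - 4.210000)/(-20.305328 - (47.668461)) = 2.576024; f(u_2) = -9.855756

2.5760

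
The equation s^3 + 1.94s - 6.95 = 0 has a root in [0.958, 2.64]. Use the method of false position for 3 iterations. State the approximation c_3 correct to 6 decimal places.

1.526882

f(0.958000) = -4.212262, f(2.640000) = 16.571344
step 1: c = 1.298895, f(c) = -2.238742 < 0 → new bracket [1.298895, 2.640000]
step 2: c = 1.458511, f(c) = -1.017867 < 0 → new bracket [1.458511, 2.640000]
step 3: c = 1.526882, f(c) = -0.428123 < 0 → new bracket [1.526882, 2.640000]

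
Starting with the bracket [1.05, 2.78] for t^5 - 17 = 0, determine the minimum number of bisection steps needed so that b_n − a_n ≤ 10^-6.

21

Initial width b − a = 2.78 − 1.05 = 1.730000.
After n steps the width is (b−a)/2^n; need (b−a)/2^n ≤ 10^-6.
So n ≥ log₂(1.730000/10^-6) = log₂(1730000.0000) ≈ 20.7223.
Hence n = 21.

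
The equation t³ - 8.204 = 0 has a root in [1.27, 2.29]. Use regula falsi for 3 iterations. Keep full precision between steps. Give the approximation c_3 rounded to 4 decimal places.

2.0150

False-position update: c = (a·f(b) − b·f(a))/(f(b) − f(a)); replace the endpoint whose sign matches f(c).
f(1.270000) = -6.155617, f(2.290000) = 3.804989
step 1: c = 1.900356, f(c) = -1.341142 < 0 → new bracket [1.900356, 2.290000]
step 2: c = 2.001902, f(c) = -0.181155 < 0 → new bracket [2.001902, 2.290000]
step 3: c = 2.014995, f(c) = -0.022709 < 0 → new bracket [2.014995, 2.290000]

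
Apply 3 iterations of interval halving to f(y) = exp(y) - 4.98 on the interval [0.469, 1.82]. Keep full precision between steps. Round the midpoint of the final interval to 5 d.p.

f(0.469000) = -3.381605, f(1.820000) = 1.191858 (opposite signs)
step 1: m = 1.144500, f(m) = -1.839129 < 0 → root in [1.144500, 1.820000]
step 2: m = 1.482250, f(m) = -0.577159 < 0 → root in [1.482250, 1.820000]
step 3: m = 1.651125, f(m) = 0.232841 > 0 → root in [1.482250, 1.651125]
Midpoint of [1.482250, 1.651125] = 1.566688

1.56669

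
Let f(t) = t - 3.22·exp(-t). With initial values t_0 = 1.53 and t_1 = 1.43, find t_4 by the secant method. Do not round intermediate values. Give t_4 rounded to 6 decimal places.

1.086489

Secant update: t_(k+1) = t_k − f(t_k)·(t_k − t_(k-1))/(f(t_k) − f(t_(k-1))).
f(t_0) = 0.832755, f(t_1) = 0.659425
t_2 = 1.430000 - (0.659425)·(1.430000 - 1.530000)/(0.659425 - (0.832755)) = 1.049555; f(t_2) = -0.077747
t_3 = 1.049555 - (-0.077747)·(1.049555 - 1.430000)/(-0.077747 - (0.659425)) = 1.089679; f(t_3) = 0.006714
t_4 = 1.089679 - (0.006714)·(1.089679 - 1.049555)/(0.006714 - (-0.077747)) = 1.086489; f(t_4) = 0.000065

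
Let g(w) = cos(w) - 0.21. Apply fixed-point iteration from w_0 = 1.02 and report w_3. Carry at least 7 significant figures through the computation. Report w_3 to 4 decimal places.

w_1 = g(1.020000) = 0.313366
w_2 = g(0.313366) = 0.741301
w_3 = g(0.741301) = 0.527590

0.5276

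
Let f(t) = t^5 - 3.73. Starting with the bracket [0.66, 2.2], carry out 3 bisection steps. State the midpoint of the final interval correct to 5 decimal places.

f(0.660000) = -3.604767, f(2.200000) = 47.806320 (opposite signs)
step 1: m = 1.430000, f(m) = 2.249711 > 0 → root in [0.660000, 1.430000]
step 2: m = 1.045000, f(m) = -2.483818 < 0 → root in [1.045000, 1.430000]
step 3: m = 1.237500, f(m) = -0.827809 < 0 → root in [1.237500, 1.430000]
Midpoint of [1.237500, 1.430000] = 1.333750

1.33375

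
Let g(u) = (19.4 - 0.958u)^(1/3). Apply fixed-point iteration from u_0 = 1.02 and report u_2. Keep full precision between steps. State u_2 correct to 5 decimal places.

2.56470

u_1 = g(1.020000) = 2.641104
u_2 = g(2.641104) = 2.564702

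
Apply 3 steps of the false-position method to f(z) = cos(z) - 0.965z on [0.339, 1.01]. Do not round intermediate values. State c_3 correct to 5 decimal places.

0.75475

False-position update: c = (a·f(b) − b·f(a))/(f(b) − f(a)); replace the endpoint whose sign matches f(c).
f(0.339000) = 0.615953, f(1.010000) = -0.442789
step 1: c = 0.729373, f(c) = 0.041747 > 0 → new bracket [0.729373, 1.010000]
step 2: c = 0.753552, f(c) = 0.002086 > 0 → new bracket [0.753552, 1.010000]
step 3: c = 0.754754, f(c) = 0.000102 > 0 → new bracket [0.754754, 1.010000]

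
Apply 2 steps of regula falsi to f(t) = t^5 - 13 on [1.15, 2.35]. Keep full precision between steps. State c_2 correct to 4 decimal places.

False-position update: c = (a·f(b) − b·f(a))/(f(b) − f(a)); replace the endpoint whose sign matches f(c).
f(1.150000) = -10.988643, f(2.350000) = 58.670315
step 1: c = 1.339299, f(c) = -8.690889 < 0 → new bracket [1.339299, 2.350000]
step 2: c = 1.469699, f(c) = -6.142880 < 0 → new bracket [1.469699, 2.350000]

1.4697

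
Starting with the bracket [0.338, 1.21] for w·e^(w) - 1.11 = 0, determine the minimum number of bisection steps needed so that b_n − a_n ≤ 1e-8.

27

Initial width b − a = 1.21 − 0.338 = 0.872000.
After n steps the width is (b−a)/2^n; need (b−a)/2^n ≤ 1e-8.
So n ≥ log₂(0.872000/1e-8) = log₂(87200000.0000) ≈ 26.3778.
Hence n = 27.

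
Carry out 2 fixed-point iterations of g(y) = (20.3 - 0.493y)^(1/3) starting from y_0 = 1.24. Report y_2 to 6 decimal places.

y_1 = g(1.240000) = 2.700260
y_2 = g(2.700260) = 2.666939

2.666939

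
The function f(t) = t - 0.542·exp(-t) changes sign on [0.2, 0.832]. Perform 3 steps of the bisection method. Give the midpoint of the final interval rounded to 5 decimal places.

0.39750

f(0.200000) = -0.243752, f(0.832000) = 0.596133 (opposite signs)
step 1: m = 0.516000, f(m) = 0.192478 > 0 → root in [0.200000, 0.516000]
step 2: m = 0.358000, f(m) = -0.020898 < 0 → root in [0.358000, 0.516000]
step 3: m = 0.437000, f(m) = 0.086883 > 0 → root in [0.358000, 0.437000]
Midpoint of [0.358000, 0.437000] = 0.397500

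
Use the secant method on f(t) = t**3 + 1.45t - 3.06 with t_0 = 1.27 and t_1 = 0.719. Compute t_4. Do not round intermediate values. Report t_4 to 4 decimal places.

f(t_0) = 0.829883, f(t_1) = -1.645755
t_2 = 0.719000 - (-1.645755)·(0.719000 - 1.270000)/(-1.645755 - (0.829883)) = 1.085294; f(t_2) = -0.207997
t_3 = 1.085294 - (-0.207997)·(1.085294 - 0.719000)/(-0.207997 - (-1.645755)) = 1.138285; f(t_3) = 0.065379
t_4 = 1.138285 - (0.065379)·(1.138285 - 1.085294)/(0.065379 - (-0.207997)) = 1.125612; f(t_4) = -0.001711

1.1256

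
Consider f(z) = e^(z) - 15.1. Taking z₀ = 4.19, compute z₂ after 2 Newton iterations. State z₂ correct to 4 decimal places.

f'(z) = e^(z)
z_0 = 4.190000: f = 50.922791, f' = 66.022791 → z_1 = 4.190000 - (50.922791)/(66.022791) = 3.418709
z_1 = 3.418709: f = 15.429972, f' = 30.529972 → z_2 = 3.418709 - (15.429972)/(30.529972) = 2.913305

2.9133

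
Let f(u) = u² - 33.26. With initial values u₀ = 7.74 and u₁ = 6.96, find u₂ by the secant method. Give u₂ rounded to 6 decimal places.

5.927238

f(u_0) = 26.647600, f(u_1) = 15.181600
u_2 = 6.960000 - (15.181600)·(6.960000 - 7.740000)/(15.181600 - (26.647600)) = 5.927238; f(u_2) = 1.872151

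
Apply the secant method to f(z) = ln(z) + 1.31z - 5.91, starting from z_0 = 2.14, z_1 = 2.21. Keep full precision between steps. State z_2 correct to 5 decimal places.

Secant update: z_(k+1) = z_k − f(z_k)·(z_k − z_(k-1))/(f(z_k) − f(z_(k-1))).
f(z_0) = -2.345794, f(z_1) = -2.221907
z_2 = 2.210000 - (-2.221907)·(2.210000 - 2.140000)/(-2.221907 - (-2.345794)) = 3.465450; f(z_2) = -0.127418

3.46545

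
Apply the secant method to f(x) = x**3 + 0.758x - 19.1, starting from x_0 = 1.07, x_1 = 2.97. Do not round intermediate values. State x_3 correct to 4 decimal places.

f(x_0) = -17.063897, f(x_1) = 9.349333
x_2 = 2.970000 - (9.349333)·(2.970000 - 1.070000)/(9.349333 - (-17.063897)) = 2.297468; f(x_2) = -5.231652
x_3 = 2.297468 - (-5.231652)·(2.297468 - 2.970000)/(-5.231652 - (9.349333)) = 2.538772; f(x_3) = -0.812294

2.5388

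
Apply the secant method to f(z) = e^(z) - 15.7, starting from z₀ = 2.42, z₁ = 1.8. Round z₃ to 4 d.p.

2.6493

f(z_0) = -4.454141, f(z_1) = -9.650353
z_2 = 1.800000 - (-9.650353)·(1.800000 - 2.420000)/(-9.650353 - (-4.454141)) = 2.951458; f(z_2) = 3.433826
z_3 = 2.951458 - (3.433826)·(2.951458 - 1.800000)/(3.433826 - (-9.650353)) = 2.649268; f(z_3) = -1.556319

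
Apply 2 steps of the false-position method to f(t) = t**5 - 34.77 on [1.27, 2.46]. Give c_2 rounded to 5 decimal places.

1.90663

f(1.270000) = -31.466163, f(2.460000) = 55.319782
step 1: c = 1.701461, f(c) = -20.510321 < 0 → new bracket [1.701461, 2.460000]
step 2: c = 1.906628, f(c) = -9.574074 < 0 → new bracket [1.906628, 2.460000]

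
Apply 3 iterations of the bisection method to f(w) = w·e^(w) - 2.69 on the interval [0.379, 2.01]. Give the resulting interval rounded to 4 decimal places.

f(0.379000) = -2.136348, f(2.010000) = 12.311268 (opposite signs)
step 1: m = 1.194500, f(m) = 1.254127 > 0 → root in [0.379000, 1.194500]
step 2: m = 0.786750, f(m) = -0.962103 < 0 → root in [0.786750, 1.194500]
step 3: m = 0.990625, f(m) = -0.022329 < 0 → root in [0.990625, 1.194500]

[0.9906, 1.1945]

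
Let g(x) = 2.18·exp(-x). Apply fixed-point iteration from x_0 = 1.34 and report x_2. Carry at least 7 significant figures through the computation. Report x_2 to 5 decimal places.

x_1 = g(1.340000) = 0.570824
x_2 = g(0.570824) = 1.231831

1.23183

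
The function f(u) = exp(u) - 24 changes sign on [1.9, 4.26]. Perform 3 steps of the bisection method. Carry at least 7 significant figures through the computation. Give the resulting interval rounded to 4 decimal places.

[3.0800, 3.3750]

f(1.900000) = -17.314106, f(4.260000) = 46.809983 (opposite signs)
step 1: m = 3.080000, f(m) = -2.241598 < 0 → root in [3.080000, 4.260000]
step 2: m = 3.670000, f(m) = 15.251906 > 0 → root in [3.080000, 3.670000]
step 3: m = 3.375000, f(m) = 5.224284 > 0 → root in [3.080000, 3.375000]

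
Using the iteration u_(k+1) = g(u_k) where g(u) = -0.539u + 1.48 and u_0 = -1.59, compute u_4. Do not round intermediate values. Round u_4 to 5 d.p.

u_1 = g(-1.590000) = 2.337010
u_2 = g(2.337010) = 0.220352
u_3 = g(0.220352) = 1.361230
u_4 = g(1.361230) = 0.746297

0.74630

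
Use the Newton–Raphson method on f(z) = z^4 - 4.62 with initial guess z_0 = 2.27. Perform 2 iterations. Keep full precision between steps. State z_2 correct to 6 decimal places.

Newton update: z ← z − f(z)/f'(z).
f'(z) = 4z^3
z_0 = 2.270000: f = 21.932378, f' = 46.788332 → z_1 = 2.270000 - (21.932378)/(46.788332) = 1.801243
z_1 = 1.801243: f = 5.906617, f' = 23.376344 → z_2 = 1.801243 - (5.906617)/(23.376344) = 1.548568

1.548568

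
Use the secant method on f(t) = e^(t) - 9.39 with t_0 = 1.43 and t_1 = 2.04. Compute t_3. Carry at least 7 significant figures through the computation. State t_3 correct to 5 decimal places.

2.22996

f(t_0) = -5.211301, f(t_1) = -1.699391
t_2 = 2.040000 - (-1.699391)·(2.040000 - 1.430000)/(-1.699391 - (-5.211301)) = 2.335175; f(t_2) = 0.941269
t_3 = 2.335175 - (0.941269)·(2.335175 - 2.040000)/(0.941269 - (-1.699391)) = 2.229959; f(t_3) = -0.090512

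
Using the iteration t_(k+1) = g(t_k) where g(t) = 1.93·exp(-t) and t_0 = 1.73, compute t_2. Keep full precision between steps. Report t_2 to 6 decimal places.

1.370754

t_1 = g(1.730000) = 0.342159
t_2 = g(0.342159) = 1.370754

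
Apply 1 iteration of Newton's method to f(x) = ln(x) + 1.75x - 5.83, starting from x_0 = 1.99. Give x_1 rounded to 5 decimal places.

2.72667

f'(x) = 1/x + 1.75
x_0 = 1.990000: f = -1.659365, f' = 2.252513 → x_1 = 1.990000 - (-1.659365)/(2.252513) = 2.726673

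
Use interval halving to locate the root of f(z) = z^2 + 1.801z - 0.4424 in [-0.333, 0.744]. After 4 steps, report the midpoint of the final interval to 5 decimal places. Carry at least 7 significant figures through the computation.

0.23916

f(-0.333000) = -0.931244, f(0.744000) = 1.451080 (opposite signs)
step 1: m = 0.205500, f(m) = -0.030064 < 0 → root in [0.205500, 0.744000]
step 2: m = 0.474750, f(m) = 0.638012 > 0 → root in [0.205500, 0.474750]
step 3: m = 0.340125, f(m) = 0.285850 > 0 → root in [0.205500, 0.340125]
step 4: m = 0.272813, f(m) = 0.123362 > 0 → root in [0.205500, 0.272813]
Midpoint of [0.205500, 0.272813] = 0.239156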